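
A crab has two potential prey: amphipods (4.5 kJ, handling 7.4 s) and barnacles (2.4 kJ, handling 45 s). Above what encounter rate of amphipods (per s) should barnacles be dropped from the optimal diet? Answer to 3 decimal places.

0.013 per s

At the threshold, the rate on amphipods alone equals the profitability of barnacles: λ·4.5/(1 + λ·7.4) = 2.4/45 = 0.05333.
Rearranging, λ(4.5 − 0.05333×7.4) = 0.05333, so λ = 0.05333/4.105 = 0.01299 per s.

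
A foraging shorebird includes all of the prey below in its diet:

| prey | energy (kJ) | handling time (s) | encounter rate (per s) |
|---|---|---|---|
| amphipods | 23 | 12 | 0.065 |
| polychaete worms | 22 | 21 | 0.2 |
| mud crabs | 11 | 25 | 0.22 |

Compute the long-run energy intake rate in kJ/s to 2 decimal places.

0.72 kJ/s

Energy encountered per unit search time: 0.065×23 + 0.2×22 + 0.22×11 = 8.315 kJ/s.
Handling time per unit search time: 0.065×12 + 0.2×21 + 0.22×25 = 10.48.
Rate = 8.315/(1 + 10.48) = 0.7243 kJ/s.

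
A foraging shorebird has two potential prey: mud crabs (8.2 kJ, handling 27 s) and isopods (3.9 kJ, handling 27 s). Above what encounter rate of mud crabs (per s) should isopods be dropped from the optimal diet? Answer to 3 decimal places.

0.034 per s

At the threshold, the rate on mud crabs alone equals the profitability of isopods: λ·8.2/(1 + λ·27) = 3.9/27 = 0.1444.
Rearranging, λ(8.2 − 0.1444×27) = 0.1444, so λ = 0.1444/4.3 = 0.03359 per s.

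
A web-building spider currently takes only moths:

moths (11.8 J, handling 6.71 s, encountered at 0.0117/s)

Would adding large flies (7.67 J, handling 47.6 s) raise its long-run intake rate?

Current rate: (0.0117×11.8)/(1 + 0.0117×6.71) = 0.128 J/s.
Profitability of large flies: 7.67/47.6 = 0.1611 J/s.
Since 0.1611 > R, including large flies increases the long-run rate.

Yes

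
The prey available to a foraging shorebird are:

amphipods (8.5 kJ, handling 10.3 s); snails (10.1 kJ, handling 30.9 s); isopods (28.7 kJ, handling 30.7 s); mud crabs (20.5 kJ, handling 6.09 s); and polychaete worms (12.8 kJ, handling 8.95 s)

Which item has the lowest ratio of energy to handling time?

snails

In descending order of E/h:
mud crabs: 20.5/6.09 = 3.37 kJ/s
polychaete worms: 12.8/8.95 = 1.43 kJ/s
isopods: 28.7/30.7 = 0.935 kJ/s
amphipods: 8.5/10.3 = 0.825 kJ/s
snails: 10.1/30.9 = 0.327 kJ/s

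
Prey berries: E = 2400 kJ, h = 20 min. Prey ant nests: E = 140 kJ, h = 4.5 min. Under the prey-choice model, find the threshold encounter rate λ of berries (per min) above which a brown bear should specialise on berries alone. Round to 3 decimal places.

The zero-one rule: include ant nests iff E₂/h₂ > λE₁/(1+λh₁). Equality gives the switch point.
λE₁h₂ = E₂ + λE₂h₁ ⇒ λ = E₂/(E₁h₂ − E₂h₁) = 140/(1.08e+04 − 2800) = 0.0175 per min.

0.018 per min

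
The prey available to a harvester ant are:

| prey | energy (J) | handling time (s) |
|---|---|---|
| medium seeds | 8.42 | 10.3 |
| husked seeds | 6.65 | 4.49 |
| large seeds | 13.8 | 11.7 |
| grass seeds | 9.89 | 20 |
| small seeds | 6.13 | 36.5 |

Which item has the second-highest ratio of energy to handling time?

Profitability E/h (J/s): medium seeds = 8.42/10.3 = 0.817, husked seeds = 6.65/4.49 = 1.48, large seeds = 13.8/11.7 = 1.18, grass seeds = 9.89/20 = 0.495, small seeds = 6.13/36.5 = 0.168.
Ranked: husked seeds > large seeds > medium seeds > grass seeds > small seeds.

large seeds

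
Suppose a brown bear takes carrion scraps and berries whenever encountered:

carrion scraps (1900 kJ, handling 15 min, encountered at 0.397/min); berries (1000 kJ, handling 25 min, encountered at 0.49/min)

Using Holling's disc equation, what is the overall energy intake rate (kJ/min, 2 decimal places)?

64.79 kJ/min

R = Σλ_iE_i / (1 + Σλ_ih_i)
Numerator: 0.397×1900 + 0.49×1000 = 1244
Denominator: 1 + 0.397×15 + 0.49×25 = 19.2
R = 1244/19.2 = 64.79 kJ/min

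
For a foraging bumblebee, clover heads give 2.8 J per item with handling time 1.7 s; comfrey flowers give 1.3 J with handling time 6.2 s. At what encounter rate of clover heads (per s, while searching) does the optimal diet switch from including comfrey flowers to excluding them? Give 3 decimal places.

0.086 per s

Drop comfrey flowers once their profitability E₂/h₂ falls below the rate achievable on clover heads alone: E₂/h₂ = λE₁/(1 + λh₁).
Solve for λ: λE₁h₂ = E₂(1 + λh₁) → λ(E₁h₂ − E₂h₁) = E₂ → λ = E₂/(E₁h₂ − E₂h₁).
λ = 1.3/(2.8×6.2 − 1.3×1.7) = 1.3/15.15 = 0.08581 per s.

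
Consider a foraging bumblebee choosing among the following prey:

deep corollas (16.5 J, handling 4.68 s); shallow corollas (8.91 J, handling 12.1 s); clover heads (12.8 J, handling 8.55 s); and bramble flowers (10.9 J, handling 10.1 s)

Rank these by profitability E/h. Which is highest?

deep corollas

In descending order of E/h:
deep corollas: 16.5/4.68 = 3.53 J/s
clover heads: 12.8/8.55 = 1.5 J/s
bramble flowers: 10.9/10.1 = 1.08 J/s
shallow corollas: 8.91/12.1 = 0.736 J/s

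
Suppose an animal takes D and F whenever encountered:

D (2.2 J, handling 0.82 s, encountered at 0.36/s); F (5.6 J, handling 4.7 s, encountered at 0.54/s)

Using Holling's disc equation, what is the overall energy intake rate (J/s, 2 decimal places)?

Energy encountered per unit search time: 0.36×2.2 + 0.54×5.6 = 3.816 J/s.
Handling time per unit search time: 0.36×0.82 + 0.54×4.7 = 2.833.
Rate = 3.816/(1 + 2.833) = 0.9955 J/s.

1.00 J/s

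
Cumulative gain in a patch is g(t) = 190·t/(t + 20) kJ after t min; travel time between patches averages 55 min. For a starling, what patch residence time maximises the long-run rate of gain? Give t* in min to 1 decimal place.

By the marginal value theorem, leave when the instantaneous gain rate g'(t) equals the habitat-wide average g(t)/(T + t).
g'(t) = 190·20/(t + 20)². Setting 190·20/(t+20)² = 190t/[(t+20)(55+t)] gives 20(55+t) = t(t+20), so t² = 20×55 = 1100.
t* = √1100 = 33.17 min.

33.2 min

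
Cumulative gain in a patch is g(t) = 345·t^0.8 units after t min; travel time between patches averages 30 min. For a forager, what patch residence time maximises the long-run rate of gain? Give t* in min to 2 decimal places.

120.00 min

By the marginal value theorem, leave when the instantaneous gain rate g'(t) equals the habitat-wide average g(t)/(T + t).
g'(t) = 0.8·345·t^-0.2. Setting 0.8·345·t^-0.2 = 345·t^0.8/(30+t) gives 0.8(30+t) = t, so 0.20·t = 0.8×30.
t* = 0.8×30/0.20 = 120 min.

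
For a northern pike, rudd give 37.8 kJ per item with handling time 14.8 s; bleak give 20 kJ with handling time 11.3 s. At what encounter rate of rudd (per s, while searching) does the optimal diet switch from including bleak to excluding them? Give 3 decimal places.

Drop bleak once their profitability E₂/h₂ falls below the rate achievable on rudd alone: E₂/h₂ = λE₁/(1 + λh₁).
Solve for λ: λE₁h₂ = E₂(1 + λh₁) → λ(E₁h₂ − E₂h₁) = E₂ → λ = E₂/(E₁h₂ − E₂h₁).
λ = 20/(37.8×11.3 − 20×14.8) = 20/131.1 = 0.1525 per s.

0.153 per s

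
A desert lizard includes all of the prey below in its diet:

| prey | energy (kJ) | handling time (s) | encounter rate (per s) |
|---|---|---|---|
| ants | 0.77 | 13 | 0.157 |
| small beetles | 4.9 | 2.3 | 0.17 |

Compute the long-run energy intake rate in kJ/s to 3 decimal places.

R = Σλ_iE_i / (1 + Σλ_ih_i)
Numerator: 0.157×0.77 + 0.17×4.9 = 0.9539
Denominator: 1 + 0.157×13 + 0.17×2.3 = 3.432
R = 0.9539/3.432 = 0.2779 kJ/s

0.278 kJ/s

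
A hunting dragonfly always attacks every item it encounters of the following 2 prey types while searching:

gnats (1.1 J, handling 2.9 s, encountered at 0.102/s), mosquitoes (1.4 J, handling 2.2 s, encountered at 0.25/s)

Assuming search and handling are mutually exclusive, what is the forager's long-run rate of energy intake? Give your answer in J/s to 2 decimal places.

Energy encountered per unit search time: 0.102×1.1 + 0.25×1.4 = 0.4622 J/s.
Handling time per unit search time: 0.102×2.9 + 0.25×2.2 = 0.8458.
Rate = 0.4622/(1 + 0.8458) = 0.2504 J/s.

0.25 J/s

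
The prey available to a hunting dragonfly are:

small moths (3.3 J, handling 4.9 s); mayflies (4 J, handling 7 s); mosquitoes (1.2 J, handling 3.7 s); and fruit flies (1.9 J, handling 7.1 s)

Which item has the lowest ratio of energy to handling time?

In descending order of E/h:
small moths: 3.3/4.9 = 0.673 J/s
mayflies: 4/7 = 0.571 J/s
mosquitoes: 1.2/3.7 = 0.324 J/s
fruit flies: 1.9/7.1 = 0.268 J/s

fruit flies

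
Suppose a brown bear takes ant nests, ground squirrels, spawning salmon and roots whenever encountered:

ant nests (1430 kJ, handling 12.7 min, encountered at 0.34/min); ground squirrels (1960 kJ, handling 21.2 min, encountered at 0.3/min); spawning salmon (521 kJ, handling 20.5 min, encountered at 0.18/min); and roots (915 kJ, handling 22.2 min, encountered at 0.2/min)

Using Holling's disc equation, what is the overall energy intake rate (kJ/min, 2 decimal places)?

R = (0.34×1430 + 0.3×1960 + 0.18×521 + 0.2×915) / (1 + 0.34×12.7 + 0.3×21.2 + 0.18×20.5 + 0.2×22.2) = 1351/19.81 = 68.2 kJ/min.

68.20 kJ/min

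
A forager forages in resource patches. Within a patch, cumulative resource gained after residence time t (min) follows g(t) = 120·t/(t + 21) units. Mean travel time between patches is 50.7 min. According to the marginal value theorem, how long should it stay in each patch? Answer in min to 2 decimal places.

32.63 min

Maximise g(t)/(T+t): set derivative to zero → g'(t)(T+t) = g(t).
g'(t) = 120·21/(t + 21)². Setting 120·21/(t+21)² = 120t/[(t+21)(50.7+t)] gives 21(50.7+t) = t(t+21), so t² = 21×50.7 = 1065.
t* = √1065 = 32.63 min.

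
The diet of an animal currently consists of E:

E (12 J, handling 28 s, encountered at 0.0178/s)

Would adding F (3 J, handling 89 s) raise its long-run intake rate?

No

Intake rate on the current diet: R = (0.0178×12) / (1 + 0.0178×28) = 0.2136/1.498 = 0.1426 J/s.
F: E/h = 3/89 = 0.03371 J/s.
Since 0.03371 < R, time spent handling F is better spent searching.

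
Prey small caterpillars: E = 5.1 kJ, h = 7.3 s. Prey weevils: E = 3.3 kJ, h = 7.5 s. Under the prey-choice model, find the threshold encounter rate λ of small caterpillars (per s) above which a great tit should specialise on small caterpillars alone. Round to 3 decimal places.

0.233 per s

At the threshold, the rate on small caterpillars alone equals the profitability of weevils: λ·5.1/(1 + λ·7.3) = 3.3/7.5 = 0.44.
Rearranging, λ(5.1 − 0.44×7.3) = 0.44, so λ = 0.44/1.888 = 0.2331 per s.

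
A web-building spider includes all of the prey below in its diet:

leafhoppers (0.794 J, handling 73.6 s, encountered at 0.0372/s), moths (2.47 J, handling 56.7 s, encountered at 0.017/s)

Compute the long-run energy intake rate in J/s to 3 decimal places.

0.015 J/s

Energy encountered per unit search time: 0.0372×0.794 + 0.017×2.47 = 0.07153 J/s.
Handling time per unit search time: 0.0372×73.6 + 0.017×56.7 = 3.702.
Rate = 0.07153/(1 + 3.702) = 0.01521 J/s.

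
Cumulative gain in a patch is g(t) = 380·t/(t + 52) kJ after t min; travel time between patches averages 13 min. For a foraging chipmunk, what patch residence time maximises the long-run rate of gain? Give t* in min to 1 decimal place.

26.0 min

Maximise g(t)/(T+t): set derivative to zero → g'(t)(T+t) = g(t).
g'(t) = 380·52/(t + 52)². Setting 380·52/(t+52)² = 380t/[(t+52)(13+t)] gives 52(13+t) = t(t+52), so t² = 52×13 = 676.
t* = √676 = 26 min.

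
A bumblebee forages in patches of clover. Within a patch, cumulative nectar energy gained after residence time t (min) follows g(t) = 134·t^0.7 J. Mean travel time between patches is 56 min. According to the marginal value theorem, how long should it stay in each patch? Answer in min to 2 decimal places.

By the marginal value theorem, leave when the instantaneous gain rate g'(t) equals the habitat-wide average g(t)/(T + t).
g'(t) = 0.7·134·t^-0.3. Setting 0.7·134·t^-0.3 = 134·t^0.7/(56+t) gives 0.7(56+t) = t, so 0.30·t = 0.7×56.
t* = 0.7×56/0.30 = 130.7 min.

130.67 min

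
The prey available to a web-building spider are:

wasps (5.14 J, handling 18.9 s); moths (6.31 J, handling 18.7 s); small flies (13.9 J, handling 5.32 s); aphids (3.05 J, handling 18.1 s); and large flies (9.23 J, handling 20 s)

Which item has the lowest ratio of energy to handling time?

Profitability E/h (J/s): wasps = 5.14/18.9 = 0.272, moths = 6.31/18.7 = 0.337, small flies = 13.9/5.32 = 2.61, aphids = 3.05/18.1 = 0.169, large flies = 9.23/20 = 0.462.
Ranked: small flies > large flies > moths > wasps > aphids.

aphids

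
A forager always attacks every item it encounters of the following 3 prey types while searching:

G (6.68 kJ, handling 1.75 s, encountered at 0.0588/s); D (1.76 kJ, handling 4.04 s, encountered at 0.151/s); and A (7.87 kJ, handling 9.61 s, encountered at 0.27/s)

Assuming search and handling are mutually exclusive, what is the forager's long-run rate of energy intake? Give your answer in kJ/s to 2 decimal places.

0.65 kJ/s

Energy encountered per unit search time: 0.0588×6.68 + 0.151×1.76 + 0.27×7.87 = 2.783 kJ/s.
Handling time per unit search time: 0.0588×1.75 + 0.151×4.04 + 0.27×9.61 = 3.308.
Rate = 2.783/(1 + 3.308) = 0.6462 kJ/s.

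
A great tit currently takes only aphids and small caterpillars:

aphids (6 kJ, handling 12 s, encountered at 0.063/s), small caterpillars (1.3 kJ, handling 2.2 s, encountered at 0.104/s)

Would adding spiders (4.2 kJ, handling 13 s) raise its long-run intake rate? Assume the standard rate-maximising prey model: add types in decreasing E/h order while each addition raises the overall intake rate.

Yes

Intake rate on the current diet: R = (0.063×6 + 0.104×1.3) / (1 + 0.063×12 + 0.104×2.2) = 0.5132/1.985 = 0.2586 kJ/s.
Profitability of spiders: 4.2/13 = 0.3231 kJ/s.
Since 0.3231 > R, including spiders increases the long-run rate.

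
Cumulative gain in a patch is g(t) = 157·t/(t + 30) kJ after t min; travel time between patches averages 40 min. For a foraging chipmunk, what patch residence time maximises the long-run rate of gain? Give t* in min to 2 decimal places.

By the marginal value theorem, leave when the instantaneous gain rate g'(t) equals the habitat-wide average g(t)/(T + t).
g'(t) = 157·30/(t + 30)². Setting 157·30/(t+30)² = 157t/[(t+30)(40+t)] gives 30(40+t) = t(t+30), so t² = 30×40 = 1200.
t* = √1200 = 34.64 min.

34.64 min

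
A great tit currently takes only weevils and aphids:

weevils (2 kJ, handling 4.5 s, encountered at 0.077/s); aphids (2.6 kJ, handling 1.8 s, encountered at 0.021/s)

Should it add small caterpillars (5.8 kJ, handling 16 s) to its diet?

Yes

Intake rate on the current diet: R = (0.077×2 + 0.021×2.6) / (1 + 0.077×4.5 + 0.021×1.8) = 0.2086/1.384 = 0.1507 kJ/s.
Profitability of small caterpillars: 5.8/16 = 0.3625 kJ/s.
0.3625 > 0.1507, so adding small caterpillars raises the average — include it.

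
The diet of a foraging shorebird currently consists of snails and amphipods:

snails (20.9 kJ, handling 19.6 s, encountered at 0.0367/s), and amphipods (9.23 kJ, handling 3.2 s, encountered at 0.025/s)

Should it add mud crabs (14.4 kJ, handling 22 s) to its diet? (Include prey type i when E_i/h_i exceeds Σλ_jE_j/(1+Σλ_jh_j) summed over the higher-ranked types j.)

Current rate: (0.0367×20.9 + 0.025×9.23)/(1 + 0.0367×19.6 + 0.025×3.2) = 0.5545 kJ/s.
mud crabs: E/h = 14.4/22 = 0.6545 kJ/s.
0.6545 > 0.5545, so adding mud crabs raises the average — include it.

Yes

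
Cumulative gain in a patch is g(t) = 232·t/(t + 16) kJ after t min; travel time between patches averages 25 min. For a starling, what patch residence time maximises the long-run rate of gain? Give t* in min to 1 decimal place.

20.0 min

By the marginal value theorem, leave when the instantaneous gain rate g'(t) equals the habitat-wide average g(t)/(T + t).
g'(t) = 232·16/(t + 16)². Setting 232·16/(t+16)² = 232t/[(t+16)(25+t)] gives 16(25+t) = t(t+16), so t² = 16×25 = 400.
t* = √400 = 20 min.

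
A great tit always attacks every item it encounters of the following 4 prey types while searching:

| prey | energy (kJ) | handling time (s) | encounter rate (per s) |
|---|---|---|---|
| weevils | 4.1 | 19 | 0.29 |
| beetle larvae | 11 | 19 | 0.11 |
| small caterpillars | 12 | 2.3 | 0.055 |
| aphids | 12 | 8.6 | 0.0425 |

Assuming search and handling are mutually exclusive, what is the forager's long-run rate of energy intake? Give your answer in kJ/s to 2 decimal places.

R = (0.29×4.1 + 0.11×11 + 0.055×12 + 0.0425×12) / (1 + 0.29×19 + 0.11×19 + 0.055×2.3 + 0.0425×8.6) = 3.569/9.092 = 0.3925 kJ/s.

0.39 kJ/s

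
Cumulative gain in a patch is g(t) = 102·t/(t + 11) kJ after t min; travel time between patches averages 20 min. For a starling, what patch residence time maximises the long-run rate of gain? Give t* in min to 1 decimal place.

14.8 min

By the marginal value theorem, leave when the instantaneous gain rate g'(t) equals the habitat-wide average g(t)/(T + t).
g'(t) = 102·11/(t + 11)². Setting 102·11/(t+11)² = 102t/[(t+11)(20+t)] gives 11(20+t) = t(t+11), so t² = 11×20 = 220.
t* = √220 = 14.83 min.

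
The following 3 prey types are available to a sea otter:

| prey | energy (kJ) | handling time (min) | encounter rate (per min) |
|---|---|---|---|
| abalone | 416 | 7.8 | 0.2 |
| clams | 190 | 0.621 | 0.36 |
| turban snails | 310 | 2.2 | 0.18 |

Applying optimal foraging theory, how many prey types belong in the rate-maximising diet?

Profitabilities (E/h, kJ/min): clams 306, turban snails 141, abalone 53.3. Add prey in this order while the next type's profitability exceeds the intake rate on those already taken.
Rate on top 1: 55.9. turban snails: 141 > 55.9 → include.
Rate on top 2: 76.69. abalone: 53.3 < 76.69 → exclude; stop.
Optimal diet: clams, turban snails — 2 of 3 types.

2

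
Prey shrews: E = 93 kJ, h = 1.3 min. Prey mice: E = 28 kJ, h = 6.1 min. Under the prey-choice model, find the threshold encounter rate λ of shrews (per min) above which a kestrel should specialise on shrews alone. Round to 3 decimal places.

0.053 per min

The zero-one rule: include mice iff E₂/h₂ > λE₁/(1+λh₁). Equality gives the switch point.
λE₁h₂ = E₂ + λE₂h₁ ⇒ λ = E₂/(E₁h₂ − E₂h₁) = 28/(567.3 − 36.4) = 0.05274 per min.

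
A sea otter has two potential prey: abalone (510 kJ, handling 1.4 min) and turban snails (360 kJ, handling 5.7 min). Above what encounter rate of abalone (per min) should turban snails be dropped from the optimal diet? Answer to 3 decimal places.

0.150 per min

Drop turban snails once their profitability E₂/h₂ falls below the rate achievable on abalone alone: E₂/h₂ = λE₁/(1 + λh₁).
Solve for λ: λE₁h₂ = E₂(1 + λh₁) → λ(E₁h₂ − E₂h₁) = E₂ → λ = E₂/(E₁h₂ − E₂h₁).
λ = 360/(510×5.7 − 360×1.4) = 360/2403 = 0.1498 per min.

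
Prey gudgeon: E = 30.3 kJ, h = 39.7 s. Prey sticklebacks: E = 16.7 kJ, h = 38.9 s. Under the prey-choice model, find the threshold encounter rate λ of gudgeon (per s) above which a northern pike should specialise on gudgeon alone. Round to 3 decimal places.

0.032 per s

At the threshold, the rate on gudgeon alone equals the profitability of sticklebacks: λ·30.3/(1 + λ·39.7) = 16.7/38.9 = 0.4293.
Rearranging, λ(30.3 − 0.4293×39.7) = 0.4293, so λ = 0.4293/13.26 = 0.03238 per s.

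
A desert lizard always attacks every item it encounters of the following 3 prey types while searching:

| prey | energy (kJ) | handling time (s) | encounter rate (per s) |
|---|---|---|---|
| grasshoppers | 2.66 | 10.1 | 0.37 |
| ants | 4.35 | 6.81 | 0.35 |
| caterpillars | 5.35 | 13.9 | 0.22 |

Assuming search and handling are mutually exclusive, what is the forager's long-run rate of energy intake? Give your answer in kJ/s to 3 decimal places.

R = Σλ_iE_i / (1 + Σλ_ih_i)
Numerator: 0.37×2.66 + 0.35×4.35 + 0.22×5.35 = 3.684
Denominator: 1 + 0.37×10.1 + 0.35×6.81 + 0.22×13.9 = 10.18
R = 3.684/10.18 = 0.3619 kJ/s

0.362 kJ/s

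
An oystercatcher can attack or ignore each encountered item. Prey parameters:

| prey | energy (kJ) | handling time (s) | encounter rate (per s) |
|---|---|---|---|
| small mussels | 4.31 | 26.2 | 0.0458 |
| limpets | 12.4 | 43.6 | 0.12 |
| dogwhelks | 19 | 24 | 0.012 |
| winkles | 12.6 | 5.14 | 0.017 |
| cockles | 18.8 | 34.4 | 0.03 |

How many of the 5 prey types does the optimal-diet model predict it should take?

E/h in descending order: winkles 2.45, dogwhelks 0.792, cockles 0.547, limpets 0.284, small mussels 0.165 kJ/s. The optimal diet is the largest prefix of this list for which every included type satisfies E_i/h_i > R on the types above it.
Rate on top 1: 0.197. dogwhelks: 0.792 > 0.197 → include.
Rate on top 2: 0.3215. cockles: 0.547 > 0.3215 → include.
Rate on top 3: 0.418. limpets: 0.284 < 0.418 → exclude; stop.
Optimal diet: winkles, dogwhelks, cockles — 3 of 5 types.

3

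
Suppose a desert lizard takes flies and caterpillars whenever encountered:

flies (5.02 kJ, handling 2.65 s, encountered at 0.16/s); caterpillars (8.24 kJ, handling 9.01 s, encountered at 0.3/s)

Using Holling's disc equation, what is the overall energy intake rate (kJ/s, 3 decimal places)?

R = (0.16×5.02 + 0.3×8.24) / (1 + 0.16×2.65 + 0.3×9.01) = 3.275/4.127 = 0.7936 kJ/s.

0.794 kJ/s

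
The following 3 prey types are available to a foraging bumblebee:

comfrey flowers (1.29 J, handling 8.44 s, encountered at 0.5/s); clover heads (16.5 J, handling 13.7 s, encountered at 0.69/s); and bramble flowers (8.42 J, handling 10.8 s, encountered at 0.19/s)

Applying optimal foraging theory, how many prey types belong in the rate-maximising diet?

E/h in descending order: clover heads 1.2, bramble flowers 0.78, comfrey flowers 0.153 J/s. The optimal diet is the largest prefix of this list for which every included type satisfies E_i/h_i > R on the types above it.
Rate on top 1: 1.089. bramble flowers: 0.78 < 1.089 → exclude; stop.
Optimal diet: clover heads — 1 of 3 types.

1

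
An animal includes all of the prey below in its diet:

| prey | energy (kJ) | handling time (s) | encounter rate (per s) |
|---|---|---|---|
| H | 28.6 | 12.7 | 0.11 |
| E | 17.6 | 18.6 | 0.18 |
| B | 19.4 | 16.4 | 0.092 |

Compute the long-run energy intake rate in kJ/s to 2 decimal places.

1.12 kJ/s

Energy encountered per unit search time: 0.11×28.6 + 0.18×17.6 + 0.092×19.4 = 8.099 kJ/s.
Handling time per unit search time: 0.11×12.7 + 0.18×18.6 + 0.092×16.4 = 6.254.
Rate = 8.099/(1 + 6.254) = 1.116 kJ/s.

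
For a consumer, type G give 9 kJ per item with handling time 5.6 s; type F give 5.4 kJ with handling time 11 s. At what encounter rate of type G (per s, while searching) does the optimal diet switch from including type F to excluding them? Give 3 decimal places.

At the threshold, the rate on type G alone equals the profitability of type F: λ·9/(1 + λ·5.6) = 5.4/11 = 0.4909.
Rearranging, λ(9 − 0.4909×5.6) = 0.4909, so λ = 0.4909/6.251 = 0.07853 per s.

0.079 per s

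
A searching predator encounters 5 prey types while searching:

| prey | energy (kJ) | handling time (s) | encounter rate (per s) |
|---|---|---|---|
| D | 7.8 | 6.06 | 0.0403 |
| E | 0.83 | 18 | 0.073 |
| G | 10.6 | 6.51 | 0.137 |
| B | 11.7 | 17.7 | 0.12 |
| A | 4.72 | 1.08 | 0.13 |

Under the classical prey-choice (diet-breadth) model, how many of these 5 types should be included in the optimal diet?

Rank by E/h (kJ/s): A 4.37, G 1.63, D 1.29, B 0.661, E 0.0461. Include each in turn until the next type's E/h falls below the running intake rate.
Rate on top 1: 0.5381. G: 1.63 > 0.5381 → include.
Rate on top 2: 1.016. D: 1.29 > 1.016 → include.
Rate on top 3: 1.046. B: 0.661 < 1.046 → exclude; stop.
Optimal diet: A, G, D — 3 of 5 types.

3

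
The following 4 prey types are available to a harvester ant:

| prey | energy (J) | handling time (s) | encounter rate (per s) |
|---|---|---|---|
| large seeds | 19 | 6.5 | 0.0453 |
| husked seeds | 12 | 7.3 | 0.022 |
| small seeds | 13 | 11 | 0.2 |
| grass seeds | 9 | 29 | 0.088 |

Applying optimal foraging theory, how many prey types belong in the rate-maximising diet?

Rank by E/h (J/s): large seeds 2.92, husked seeds 1.64, small seeds 1.18, grass seeds 0.31. Include each in turn until the next type's E/h falls below the running intake rate.
Rate on top 1: 0.6649. husked seeds: 1.64 > 0.6649 → include.
Rate on top 2: 0.773. small seeds: 1.18 > 0.773 → include.
Rate on top 3: 1.019. grass seeds: 0.31 < 1.019 → exclude; stop.
Optimal diet: large seeds, husked seeds, small seeds — 3 of 4 types.

3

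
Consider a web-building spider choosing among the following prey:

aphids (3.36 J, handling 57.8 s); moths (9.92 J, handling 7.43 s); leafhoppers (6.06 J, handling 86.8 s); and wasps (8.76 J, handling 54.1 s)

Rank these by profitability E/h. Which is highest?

moths

In descending order of E/h:
moths: 9.92/7.43 = 1.34 J/s
wasps: 8.76/54.1 = 0.162 J/s
leafhoppers: 6.06/86.8 = 0.0698 J/s
aphids: 3.36/57.8 = 0.0581 J/s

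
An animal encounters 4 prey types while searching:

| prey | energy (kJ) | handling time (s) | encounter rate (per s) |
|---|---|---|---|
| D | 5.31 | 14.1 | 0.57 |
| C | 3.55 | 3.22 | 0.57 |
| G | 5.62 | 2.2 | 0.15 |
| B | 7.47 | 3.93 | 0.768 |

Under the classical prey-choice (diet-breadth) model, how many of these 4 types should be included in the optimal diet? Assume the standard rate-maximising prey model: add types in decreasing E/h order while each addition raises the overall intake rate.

Profitabilities (E/h, kJ/s): G 2.55, B 1.9, C 1.1, D 0.377. Add prey in this order while the next type's profitability exceeds the intake rate on those already taken.
Rate on top 1: 0.6338. B: 1.9 > 0.6338 → include.
Rate on top 2: 1.513. C: 1.1 < 1.513 → exclude; stop.
Optimal diet: G, B — 2 of 4 types.

2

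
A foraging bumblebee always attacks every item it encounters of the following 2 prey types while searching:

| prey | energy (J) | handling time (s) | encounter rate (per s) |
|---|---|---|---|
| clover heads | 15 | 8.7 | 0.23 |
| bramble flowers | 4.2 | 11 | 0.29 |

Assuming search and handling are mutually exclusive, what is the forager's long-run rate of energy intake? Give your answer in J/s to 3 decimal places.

0.754 J/s

R = (0.23×15 + 0.29×4.2) / (1 + 0.23×8.7 + 0.29×11) = 4.668/6.191 = 0.754 J/s.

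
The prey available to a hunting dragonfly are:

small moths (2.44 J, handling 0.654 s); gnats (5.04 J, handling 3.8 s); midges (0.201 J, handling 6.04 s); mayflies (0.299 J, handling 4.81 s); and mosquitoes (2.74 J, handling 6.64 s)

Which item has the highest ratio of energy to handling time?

Profitability E/h (J/s): small moths = 2.44/0.654 = 3.73, gnats = 5.04/3.8 = 1.33, midges = 0.201/6.04 = 0.0333, mayflies = 0.299/4.81 = 0.0622, mosquitoes = 2.74/6.64 = 0.413.
Ranked: small moths > gnats > mosquitoes > mayflies > midges.

small moths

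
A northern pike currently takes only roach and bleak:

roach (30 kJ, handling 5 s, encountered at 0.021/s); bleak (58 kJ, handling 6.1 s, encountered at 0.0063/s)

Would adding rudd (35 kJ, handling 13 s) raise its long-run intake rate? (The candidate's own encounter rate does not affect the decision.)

Current rate: (0.021×30 + 0.0063×58)/(1 + 0.021×5 + 0.0063×6.1) = 0.8705 kJ/s.
Profitability of rudd: 35/13 = 2.692 kJ/s.
2.692 > 0.8705, so adding rudd raises the average — include it.

Yes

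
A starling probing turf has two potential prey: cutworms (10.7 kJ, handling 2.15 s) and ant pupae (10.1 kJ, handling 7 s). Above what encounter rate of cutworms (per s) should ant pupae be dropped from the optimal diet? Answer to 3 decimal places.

Drop ant pupae once their profitability E₂/h₂ falls below the rate achievable on cutworms alone: E₂/h₂ = λE₁/(1 + λh₁).
Solve for λ: λE₁h₂ = E₂(1 + λh₁) → λ(E₁h₂ − E₂h₁) = E₂ → λ = E₂/(E₁h₂ − E₂h₁).
λ = 10.1/(10.7×7 − 10.1×2.15) = 10.1/53.18 = 0.1899 per s.

0.190 per s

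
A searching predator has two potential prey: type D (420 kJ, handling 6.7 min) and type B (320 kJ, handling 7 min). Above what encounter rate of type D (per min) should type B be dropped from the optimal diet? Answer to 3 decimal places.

0.402 per min

The zero-one rule: include type B iff E₂/h₂ > λE₁/(1+λh₁). Equality gives the switch point.
λE₁h₂ = E₂ + λE₂h₁ ⇒ λ = E₂/(E₁h₂ − E₂h₁) = 320/(2940 − 2144) = 0.402 per min.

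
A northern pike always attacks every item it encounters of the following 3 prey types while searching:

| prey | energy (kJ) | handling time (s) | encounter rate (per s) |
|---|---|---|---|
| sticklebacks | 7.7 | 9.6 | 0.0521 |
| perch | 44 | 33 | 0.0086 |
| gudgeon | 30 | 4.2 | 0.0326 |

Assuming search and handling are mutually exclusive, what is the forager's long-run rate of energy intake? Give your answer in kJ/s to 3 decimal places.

0.915 kJ/s

R = (0.0521×7.7 + 0.0086×44 + 0.0326×30) / (1 + 0.0521×9.6 + 0.0086×33 + 0.0326×4.2) = 1.758/1.921 = 0.915 kJ/s.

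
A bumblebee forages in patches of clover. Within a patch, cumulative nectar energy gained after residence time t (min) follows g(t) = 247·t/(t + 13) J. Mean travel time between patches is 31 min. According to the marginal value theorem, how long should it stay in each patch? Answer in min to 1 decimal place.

20.1 min

Maximise g(t)/(T+t): set derivative to zero → g'(t)(T+t) = g(t).
g'(t) = 247·13/(t + 13)². Setting 247·13/(t+13)² = 247t/[(t+13)(31+t)] gives 13(31+t) = t(t+13), so t² = 13×31 = 403.
t* = √403 = 20.07 min.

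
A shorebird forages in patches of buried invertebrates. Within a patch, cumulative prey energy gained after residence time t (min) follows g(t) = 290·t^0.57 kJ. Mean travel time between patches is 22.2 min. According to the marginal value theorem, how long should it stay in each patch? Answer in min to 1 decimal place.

Maximise g(t)/(T+t): set derivative to zero → g'(t)(T+t) = g(t).
g'(t) = 0.57·290·t^-0.43. Setting 0.57·290·t^-0.43 = 290·t^0.57/(22.2+t) gives 0.57(22.2+t) = t, so 0.43·t = 0.57×22.2.
t* = 0.57×22.2/0.43 = 29.43 min.

29.4 min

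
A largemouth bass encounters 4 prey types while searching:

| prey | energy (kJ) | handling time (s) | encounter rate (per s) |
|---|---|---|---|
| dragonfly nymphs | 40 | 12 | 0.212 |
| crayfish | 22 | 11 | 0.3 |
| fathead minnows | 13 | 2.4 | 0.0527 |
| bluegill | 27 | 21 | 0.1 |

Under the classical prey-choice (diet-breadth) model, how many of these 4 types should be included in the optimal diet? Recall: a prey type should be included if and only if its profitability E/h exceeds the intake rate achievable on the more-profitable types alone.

Profitabilities (E/h, kJ/s): fathead minnows 5.42, dragonfly nymphs 3.33, crayfish 2, bluegill 1.29. Add prey in this order while the next type's profitability exceeds the intake rate on those already taken.
Rate on top 1: 0.6082. dragonfly nymphs: 3.33 > 0.6082 → include.
Rate on top 2: 2.497. crayfish: 2 < 2.497 → exclude; stop.
Optimal diet: fathead minnows, dragonfly nymphs — 2 of 4 types.

2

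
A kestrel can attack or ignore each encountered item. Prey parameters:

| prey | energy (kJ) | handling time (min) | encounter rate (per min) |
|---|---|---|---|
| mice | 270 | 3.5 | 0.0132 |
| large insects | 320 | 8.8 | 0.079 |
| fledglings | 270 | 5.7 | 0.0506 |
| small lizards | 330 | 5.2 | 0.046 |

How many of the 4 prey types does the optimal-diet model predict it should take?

4

E/h in descending order: mice 77.1, small lizards 63.5, fledglings 47.4, large insects 36.4 kJ/min. The optimal diet is the largest prefix of this list for which every included type satisfies E_i/h_i > R on the types above it.
Rate on top 1: 3.407. small lizards: 63.5 > 3.407 → include.
Rate on top 2: 14.58. fledglings: 47.4 > 14.58 → include.
Rate on top 3: 20.59. large insects: 36.4 > 20.59 → include.
Optimal diet: mice, small lizards, fledglings, large insects — 4 of 4 types.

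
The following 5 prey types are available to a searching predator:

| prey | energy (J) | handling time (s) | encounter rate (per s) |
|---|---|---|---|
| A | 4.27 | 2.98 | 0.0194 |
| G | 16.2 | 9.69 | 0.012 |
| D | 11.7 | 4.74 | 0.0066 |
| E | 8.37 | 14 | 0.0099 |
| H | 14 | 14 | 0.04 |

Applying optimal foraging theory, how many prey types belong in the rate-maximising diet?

Profitabilities (E/h, J/s): D 2.47, G 1.67, A 1.43, H 1, E 0.598. Add prey in this order while the next type's profitability exceeds the intake rate on those already taken.
Rate on top 1: 0.07488. G: 1.67 > 0.07488 → include.
Rate on top 2: 0.2367. A: 1.43 > 0.2367 → include.
Rate on top 3: 0.2941. H: 1 > 0.2941 → include.
Rate on top 4: 0.518. E: 0.598 > 0.518 → include.
Optimal diet: D, G, A, H, E — 5 of 5 types.

5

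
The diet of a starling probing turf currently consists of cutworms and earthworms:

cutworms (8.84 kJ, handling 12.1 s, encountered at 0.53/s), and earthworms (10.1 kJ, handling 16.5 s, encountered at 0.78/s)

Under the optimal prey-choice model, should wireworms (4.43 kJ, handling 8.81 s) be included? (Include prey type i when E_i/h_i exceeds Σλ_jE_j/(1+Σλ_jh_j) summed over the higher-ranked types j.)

Intake rate on the current diet: R = (0.53×8.84 + 0.78×10.1) / (1 + 0.53×12.1 + 0.78×16.5) = 12.56/20.28 = 0.6194 kJ/s.
wireworms: E/h = 4.43/8.81 = 0.5028 kJ/s.
0.5028 < 0.6194, so adding wireworms would lower the average — exclude it.

No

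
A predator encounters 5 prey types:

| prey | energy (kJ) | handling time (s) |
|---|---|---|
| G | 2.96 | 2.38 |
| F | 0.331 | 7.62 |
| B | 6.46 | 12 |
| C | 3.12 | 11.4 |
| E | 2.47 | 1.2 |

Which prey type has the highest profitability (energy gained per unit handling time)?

E

In descending order of E/h:
E: 2.47/1.2 = 2.06 kJ/s
G: 2.96/2.38 = 1.24 kJ/s
B: 6.46/12 = 0.538 kJ/s
C: 3.12/11.4 = 0.274 kJ/s
F: 0.331/7.62 = 0.0434 kJ/s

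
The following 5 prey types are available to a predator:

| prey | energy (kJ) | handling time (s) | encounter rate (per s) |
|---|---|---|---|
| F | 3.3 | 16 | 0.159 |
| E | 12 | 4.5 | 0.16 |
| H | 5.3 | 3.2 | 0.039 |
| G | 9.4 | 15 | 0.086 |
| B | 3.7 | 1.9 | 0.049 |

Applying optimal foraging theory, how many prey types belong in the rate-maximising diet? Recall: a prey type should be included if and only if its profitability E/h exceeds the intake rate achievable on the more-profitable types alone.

Rank by E/h (kJ/s): E 2.67, B 1.95, H 1.66, G 0.627, F 0.206. Include each in turn until the next type's E/h falls below the running intake rate.
Rate on top 1: 1.116. B: 1.95 > 1.116 → include.
Rate on top 2: 1.159. H: 1.66 > 1.159 → include.
Rate on top 3: 1.191. G: 0.627 < 1.191 → exclude; stop.
Optimal diet: E, B, H — 3 of 5 types.

3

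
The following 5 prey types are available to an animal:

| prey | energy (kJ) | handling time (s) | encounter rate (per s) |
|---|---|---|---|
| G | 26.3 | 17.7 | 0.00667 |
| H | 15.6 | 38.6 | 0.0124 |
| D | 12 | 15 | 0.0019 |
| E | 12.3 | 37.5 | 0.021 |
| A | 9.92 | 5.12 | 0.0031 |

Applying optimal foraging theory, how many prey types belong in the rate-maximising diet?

Rank by E/h (kJ/s): A 1.94, G 1.49, D 0.8, H 0.404, E 0.328. Include each in turn until the next type's E/h falls below the running intake rate.
Rate on top 1: 0.03027. G: 1.49 > 0.03027 → include.
Rate on top 2: 0.1818. D: 0.8 > 0.1818 → include.
Rate on top 3: 0.197. H: 0.404 > 0.197 → include.
Rate on top 4: 0.2574. E: 0.328 > 0.2574 → include.
Optimal diet: A, G, D, H, E — 5 of 5 types.

5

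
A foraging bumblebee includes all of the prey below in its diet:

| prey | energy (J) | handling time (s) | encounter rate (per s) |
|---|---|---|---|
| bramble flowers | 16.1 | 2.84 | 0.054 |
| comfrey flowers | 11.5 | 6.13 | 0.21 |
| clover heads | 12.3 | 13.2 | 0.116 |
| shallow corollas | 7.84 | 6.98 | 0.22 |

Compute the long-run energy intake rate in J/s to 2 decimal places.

R = Σλ_iE_i / (1 + Σλ_ih_i)
Numerator: 0.054×16.1 + 0.21×11.5 + 0.116×12.3 + 0.22×7.84 = 6.436
Denominator: 1 + 0.054×2.84 + 0.21×6.13 + 0.116×13.2 + 0.22×6.98 = 5.507
R = 6.436/5.507 = 1.169 J/s

1.17 J/s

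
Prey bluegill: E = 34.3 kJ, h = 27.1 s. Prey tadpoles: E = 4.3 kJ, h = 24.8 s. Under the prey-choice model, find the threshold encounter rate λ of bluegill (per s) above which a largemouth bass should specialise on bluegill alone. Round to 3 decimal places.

At the threshold, the rate on bluegill alone equals the profitability of tadpoles: λ·34.3/(1 + λ·27.1) = 4.3/24.8 = 0.1734.
Rearranging, λ(34.3 − 0.1734×27.1) = 0.1734, so λ = 0.1734/29.6 = 0.005857 per s.

0.006 per s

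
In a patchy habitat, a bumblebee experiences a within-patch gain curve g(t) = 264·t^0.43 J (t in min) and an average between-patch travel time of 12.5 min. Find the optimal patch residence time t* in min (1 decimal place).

9.4 min

Optimal t* satisfies g'(t*) = g(t*)/(T + t*).
g'(t) = 0.43·264·t^-0.57. Setting 0.43·264·t^-0.57 = 264·t^0.43/(12.5+t) gives 0.43(12.5+t) = t, so 0.57·t = 0.43×12.5.
t* = 0.43×12.5/0.57 = 9.43 min.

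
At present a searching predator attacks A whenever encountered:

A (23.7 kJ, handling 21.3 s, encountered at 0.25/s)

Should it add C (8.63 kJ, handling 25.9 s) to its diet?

On A alone, R = ΣλE/(1+Σλh) = 5.925/6.325 = 0.9368 kJ/s.
C: E/h = 8.63/25.9 = 0.3332 kJ/s.
Since 0.3332 < R, time spent handling C is better spent searching.

No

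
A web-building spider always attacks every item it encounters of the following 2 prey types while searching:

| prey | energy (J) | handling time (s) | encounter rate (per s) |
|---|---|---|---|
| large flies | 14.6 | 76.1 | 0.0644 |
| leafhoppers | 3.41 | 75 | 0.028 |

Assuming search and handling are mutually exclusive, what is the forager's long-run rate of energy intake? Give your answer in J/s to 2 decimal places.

Energy encountered per unit search time: 0.0644×14.6 + 0.028×3.41 = 1.036 J/s.
Handling time per unit search time: 0.0644×76.1 + 0.028×75 = 7.001.
Rate = 1.036/(1 + 7.001) = 0.1295 J/s.

0.13 J/s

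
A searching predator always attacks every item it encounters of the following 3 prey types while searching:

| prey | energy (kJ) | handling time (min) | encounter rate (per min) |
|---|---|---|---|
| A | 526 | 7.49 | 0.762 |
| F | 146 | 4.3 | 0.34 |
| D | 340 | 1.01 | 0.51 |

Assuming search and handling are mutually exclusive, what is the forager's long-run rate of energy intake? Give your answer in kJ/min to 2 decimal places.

Energy encountered per unit search time: 0.762×526 + 0.34×146 + 0.51×340 = 623.9 kJ/min.
Handling time per unit search time: 0.762×7.49 + 0.34×4.3 + 0.51×1.01 = 7.684.
Rate = 623.9/(1 + 7.684) = 71.84 kJ/min.

71.84 kJ/min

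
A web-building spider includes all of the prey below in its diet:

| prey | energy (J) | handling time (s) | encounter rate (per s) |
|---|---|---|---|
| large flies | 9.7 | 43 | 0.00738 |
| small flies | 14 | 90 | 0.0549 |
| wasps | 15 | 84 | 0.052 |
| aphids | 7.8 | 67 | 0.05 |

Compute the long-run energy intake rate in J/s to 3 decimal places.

0.144 J/s

R = (0.00738×9.7 + 0.0549×14 + 0.052×15 + 0.05×7.8) / (1 + 0.00738×43 + 0.0549×90 + 0.052×84 + 0.05×67) = 2.01/13.98 = 0.1438 J/s.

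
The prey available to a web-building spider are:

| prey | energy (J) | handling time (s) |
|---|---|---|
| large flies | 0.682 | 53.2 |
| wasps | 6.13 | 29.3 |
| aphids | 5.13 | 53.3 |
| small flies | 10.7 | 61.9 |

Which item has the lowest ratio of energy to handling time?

Profitability E/h (J/s): large flies = 0.682/53.2 = 0.0128, wasps = 6.13/29.3 = 0.209, aphids = 5.13/53.3 = 0.0962, small flies = 10.7/61.9 = 0.173.
Ranked: wasps > small flies > aphids > large flies.

large flies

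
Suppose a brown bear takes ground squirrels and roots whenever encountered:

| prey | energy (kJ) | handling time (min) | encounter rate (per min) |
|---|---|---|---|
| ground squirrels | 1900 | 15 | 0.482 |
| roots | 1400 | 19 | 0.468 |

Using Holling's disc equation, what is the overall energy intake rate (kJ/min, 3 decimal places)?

R = Σλ_iE_i / (1 + Σλ_ih_i)
Numerator: 0.482×1900 + 0.468×1400 = 1571
Denominator: 1 + 0.482×15 + 0.468×19 = 17.12
R = 1571/17.12 = 91.75 kJ/min

91.753 kJ/min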